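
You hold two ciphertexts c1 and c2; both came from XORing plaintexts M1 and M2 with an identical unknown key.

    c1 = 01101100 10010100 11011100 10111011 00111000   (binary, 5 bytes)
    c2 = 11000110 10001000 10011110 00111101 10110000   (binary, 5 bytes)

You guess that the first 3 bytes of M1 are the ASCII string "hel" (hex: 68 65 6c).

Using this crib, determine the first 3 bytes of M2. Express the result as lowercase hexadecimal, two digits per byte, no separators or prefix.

c2792e

First, c1 ⊕ c2 = (M1 ⊕ K) ⊕ (M2 ⊕ K) = M1 ⊕ M2, so the key drops out. Then M2 = (M1 ⊕ M2) ⊕ M1 over the first 3 bytes.
byte 0: (6c xor c6) xor 68 = aa xor 68 = c2
byte 1: (94 xor 88) xor 65 = 1c xor 65 = 79
byte 2: (dc xor 9e) xor 6c = 42 xor 6c = 2e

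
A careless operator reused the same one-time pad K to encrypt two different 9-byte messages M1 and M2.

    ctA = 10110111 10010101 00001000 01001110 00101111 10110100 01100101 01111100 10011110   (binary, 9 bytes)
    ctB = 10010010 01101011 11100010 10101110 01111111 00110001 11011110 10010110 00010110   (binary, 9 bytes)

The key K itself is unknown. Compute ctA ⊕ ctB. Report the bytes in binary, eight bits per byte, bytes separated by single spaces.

00100101 11111110 11101010 11100000 01010000 10000101 10111011 11101010 10001000

ctA ⊕ ctB = (M1 ⊕ K) ⊕ (M2 ⊕ K) = M1 ⊕ M2 — the shared key cancels under XOR.
byte 0: 183 ^ 146 =  37
byte 1: 149 ^ 107 = 254
byte 2:   8 ^ 226 = 234
byte 3:  78 ^ 174 = 224
byte 4:  47 ^ 127 =  80
byte 5: 180 ^  49 = 133
byte 6: 101 ^ 222 = 187
byte 7: 124 ^ 150 = 234
byte 8: 158 ^  22 = 136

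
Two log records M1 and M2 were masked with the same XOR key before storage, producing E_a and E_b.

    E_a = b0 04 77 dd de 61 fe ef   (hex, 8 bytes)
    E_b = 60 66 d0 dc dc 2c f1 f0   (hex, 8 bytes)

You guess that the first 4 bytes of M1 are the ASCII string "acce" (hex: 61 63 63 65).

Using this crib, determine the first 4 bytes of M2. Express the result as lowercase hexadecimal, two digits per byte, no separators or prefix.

First, E_a ⊕ E_b = (M1 ⊕ K) ⊕ (M2 ⊕ K) = M1 ⊕ M2, so the key drops out. Then M2 = (M1 ⊕ M2) ⊕ M1 over the first 4 bytes.
byte 0: (b0 ⊕ 60) ⊕ 61 = d0 ⊕ 61 = b1
byte 1: (04 ⊕ 66) ⊕ 63 = 62 ⊕ 63 = 01
byte 2: (77 ⊕ d0) ⊕ 63 = a7 ⊕ 63 = c4
byte 3: (dd ⊕ dc) ⊕ 65 = 01 ⊕ 65 = 64

b101c464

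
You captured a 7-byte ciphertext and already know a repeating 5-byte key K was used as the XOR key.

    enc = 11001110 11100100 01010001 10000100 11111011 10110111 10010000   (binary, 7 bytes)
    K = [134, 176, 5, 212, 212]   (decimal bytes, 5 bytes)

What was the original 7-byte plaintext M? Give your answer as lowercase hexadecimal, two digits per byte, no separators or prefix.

485454502f3120

The 5-byte key repeats, so the effective keystream is 86 b0 05 d4 d4 86 b0.
byte 0: 11001110 xor 10000110 = 01001000
byte 1: 11100100 xor 10110000 = 01010100
byte 2: 01010001 xor 00000101 = 01010100
byte 3: 10000100 xor 11010100 = 01010000
byte 4: 11111011 xor 11010100 = 00101111
byte 5: 10110111 xor 10000110 = 00110001
byte 6: 10010000 xor 10110000 = 00100000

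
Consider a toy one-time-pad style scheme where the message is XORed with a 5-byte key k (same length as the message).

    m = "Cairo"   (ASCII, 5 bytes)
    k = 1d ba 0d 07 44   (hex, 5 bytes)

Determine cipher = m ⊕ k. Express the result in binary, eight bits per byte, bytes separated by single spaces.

XOR is its own inverse, so applying the key byte-wise gives the result directly.
byte 0: 43 ⊕ 1d = 5e
byte 1: 61 ⊕ ba = db
byte 2: 69 ⊕ 0d = 64
byte 3: 72 ⊕ 07 = 75
byte 4: 6f ⊕ 44 = 2b

01011110 11011011 01100100 01110101 00101011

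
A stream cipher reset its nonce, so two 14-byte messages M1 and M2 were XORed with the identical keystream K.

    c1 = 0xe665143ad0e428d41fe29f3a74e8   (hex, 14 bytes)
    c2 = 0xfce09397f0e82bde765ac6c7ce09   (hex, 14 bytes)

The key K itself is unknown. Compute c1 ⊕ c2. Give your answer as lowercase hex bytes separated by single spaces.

1a 85 87 ad 20 0c 03 0a 69 b8 59 fd ba e1

c1 ⊕ c2 = (M1 ⊕ K) ⊕ (M2 ⊕ K) = M1 ⊕ M2 — the shared key cancels under XOR.
e6 ^ fc = 1a
65 ^ e0 = 85
14 ^ 93 = 87
3a ^ 97 = ad
d0 ^ f0 = 20
e4 ^ e8 = 0c
28 ^ 2b = 03
d4 ^ de = 0a
1f ^ 76 = 69
e2 ^ 5a = b8
9f ^ c6 = 59
3a ^ c7 = fd
74 ^ ce = ba
e8 ^ 09 = e1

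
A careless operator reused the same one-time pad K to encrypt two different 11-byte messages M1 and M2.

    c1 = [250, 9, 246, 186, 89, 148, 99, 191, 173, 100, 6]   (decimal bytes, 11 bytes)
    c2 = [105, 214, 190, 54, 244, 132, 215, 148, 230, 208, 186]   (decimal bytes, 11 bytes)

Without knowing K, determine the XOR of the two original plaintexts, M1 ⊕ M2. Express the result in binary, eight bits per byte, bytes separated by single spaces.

10010011 11011111 01001000 10001100 10101101 00010000 10110100 00101011 01001011 10110100 10111100

c1 ⊕ c2 = (M1 ⊕ K) ⊕ (M2 ⊕ K) = M1 ⊕ M2 — the shared key cancels under XOR.
11111010 XOR 01101001 = 10010011
00001001 XOR 11010110 = 11011111
11110110 XOR 10111110 = 01001000
10111010 XOR 00110110 = 10001100
01011001 XOR 11110100 = 10101101
10010100 XOR 10000100 = 00010000
01100011 XOR 11010111 = 10110100
10111111 XOR 10010100 = 00101011
10101101 XOR 11100110 = 01001011
01100100 XOR 11010000 = 10110100
00000110 XOR 10111010 = 10111100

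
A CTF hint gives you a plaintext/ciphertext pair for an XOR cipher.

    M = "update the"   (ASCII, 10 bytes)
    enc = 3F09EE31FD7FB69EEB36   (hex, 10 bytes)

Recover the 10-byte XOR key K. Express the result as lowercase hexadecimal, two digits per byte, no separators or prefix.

4a798a50891a96ea8353

Since enc = M ⊕ K, XORing both sides with M gives K = M ⊕ enc.
01110101 XOR 00111111 = 01001010
01110000 XOR 00001001 = 01111001
01100100 XOR 11101110 = 10001010
01100001 XOR 00110001 = 01010000
01110100 XOR 11111101 = 10001001
01100101 XOR 01111111 = 00011010
00100000 XOR 10110110 = 10010110
01110100 XOR 10011110 = 11101010
01101000 XOR 11101011 = 10000011
01100101 XOR 00110110 = 01010011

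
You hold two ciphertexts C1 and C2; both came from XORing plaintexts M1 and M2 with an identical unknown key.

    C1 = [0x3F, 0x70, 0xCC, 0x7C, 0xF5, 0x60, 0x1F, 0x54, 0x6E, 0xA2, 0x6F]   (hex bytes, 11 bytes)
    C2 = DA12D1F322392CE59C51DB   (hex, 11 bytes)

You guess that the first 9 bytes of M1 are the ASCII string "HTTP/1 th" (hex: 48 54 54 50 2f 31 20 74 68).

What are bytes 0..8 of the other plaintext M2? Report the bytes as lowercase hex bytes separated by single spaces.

ad 36 49 df f8 68 13 c5 9a

First, C1 ⊕ C2 = (M1 ⊕ K) ⊕ (M2 ⊕ K) = M1 ⊕ M2, so the key drops out. Then M2 = (M1 ⊕ M2) ⊕ M1 over the first 9 bytes.
byte 0: (3f ^ da) ^ 48 = e5 ^ 48 = ad
byte 1: (70 ^ 12) ^ 54 = 62 ^ 54 = 36
byte 2: (cc ^ d1) ^ 54 = 1d ^ 54 = 49
byte 3: (7c ^ f3) ^ 50 = 8f ^ 50 = df
byte 4: (f5 ^ 22) ^ 2f = d7 ^ 2f = f8
byte 5: (60 ^ 39) ^ 31 = 59 ^ 31 = 68
byte 6: (1f ^ 2c) ^ 20 = 33 ^ 20 = 13
byte 7: (54 ^ e5) ^ 74 = b1 ^ 74 = c5
byte 8: (6e ^ 9c) ^ 68 = f2 ^ 68 = 9a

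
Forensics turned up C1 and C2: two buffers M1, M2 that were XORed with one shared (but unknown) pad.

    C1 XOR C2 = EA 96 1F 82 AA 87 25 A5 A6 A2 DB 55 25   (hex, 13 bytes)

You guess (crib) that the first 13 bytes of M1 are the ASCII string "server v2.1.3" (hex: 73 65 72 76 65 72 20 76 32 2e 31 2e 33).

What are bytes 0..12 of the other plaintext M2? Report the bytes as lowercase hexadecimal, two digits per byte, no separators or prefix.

99f36df4cff505d3948cea7b16

Since C1 ⊕ C2 = M1 ⊕ M2, XORing with the guessed M1 bytes yields the corresponding M2 bytes: M2 = (C1 ⊕ C2) ⊕ M1.
ea ^ 73 = 99
96 ^ 65 = f3
1f ^ 72 = 6d
82 ^ 76 = f4
aa ^ 65 = cf
87 ^ 72 = f5
25 ^ 20 = 05
a5 ^ 76 = d3
a6 ^ 32 = 94
a2 ^ 2e = 8c
db ^ 31 = ea
55 ^ 2e = 7b
25 ^ 33 = 16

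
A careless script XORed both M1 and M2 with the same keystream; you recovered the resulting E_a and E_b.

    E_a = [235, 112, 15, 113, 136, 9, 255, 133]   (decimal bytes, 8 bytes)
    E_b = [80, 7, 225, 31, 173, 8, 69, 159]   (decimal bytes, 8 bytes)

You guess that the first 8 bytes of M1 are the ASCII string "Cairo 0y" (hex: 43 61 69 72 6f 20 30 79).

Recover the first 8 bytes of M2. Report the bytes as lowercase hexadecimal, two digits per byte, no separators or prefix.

First, E_a ⊕ E_b = (M1 ⊕ K) ⊕ (M2 ⊕ K) = M1 ⊕ M2, so the key drops out. Then M2 = (M1 ⊕ M2) ⊕ M1 over the first 8 bytes.
byte 0: (eb XOR 50) XOR 43 = bb XOR 43 = f8
byte 1: (70 XOR 07) XOR 61 = 77 XOR 61 = 16
byte 2: (0f XOR e1) XOR 69 = ee XOR 69 = 87
byte 3: (71 XOR 1f) XOR 72 = 6e XOR 72 = 1c
byte 4: (88 XOR ad) XOR 6f = 25 XOR 6f = 4a
byte 5: (09 XOR 08) XOR 20 = 01 XOR 20 = 21
byte 6: (ff XOR 45) XOR 30 = ba XOR 30 = 8a
byte 7: (85 XOR 9f) XOR 79 = 1a XOR 79 = 63

f816871c4a218a63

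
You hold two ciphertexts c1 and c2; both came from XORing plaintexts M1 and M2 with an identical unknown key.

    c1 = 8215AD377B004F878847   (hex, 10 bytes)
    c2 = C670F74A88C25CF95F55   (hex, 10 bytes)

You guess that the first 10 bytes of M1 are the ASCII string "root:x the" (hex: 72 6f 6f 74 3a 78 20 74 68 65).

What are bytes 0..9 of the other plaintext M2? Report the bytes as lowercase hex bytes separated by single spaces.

36 0a 35 09 c9 ba 33 0a bf 77

First, c1 ⊕ c2 = (M1 ⊕ K) ⊕ (M2 ⊕ K) = M1 ⊕ M2, so the key drops out. Then M2 = (M1 ⊕ M2) ⊕ M1 over the first 10 bytes.
byte 0: (82 ⊕ c6) ⊕ 72 = 44 ⊕ 72 = 36
byte 1: (15 ⊕ 70) ⊕ 6f = 65 ⊕ 6f = 0a
byte 2: (ad ⊕ f7) ⊕ 6f = 5a ⊕ 6f = 35
byte 3: (37 ⊕ 4a) ⊕ 74 = 7d ⊕ 74 = 09
byte 4: (7b ⊕ 88) ⊕ 3a = f3 ⊕ 3a = c9
byte 5: (00 ⊕ c2) ⊕ 78 = c2 ⊕ 78 = ba
byte 6: (4f ⊕ 5c) ⊕ 20 = 13 ⊕ 20 = 33
byte 7: (87 ⊕ f9) ⊕ 74 = 7e ⊕ 74 = 0a
byte 8: (88 ⊕ 5f) ⊕ 68 = d7 ⊕ 68 = bf
byte 9: (47 ⊕ 55) ⊕ 65 = 12 ⊕ 65 = 77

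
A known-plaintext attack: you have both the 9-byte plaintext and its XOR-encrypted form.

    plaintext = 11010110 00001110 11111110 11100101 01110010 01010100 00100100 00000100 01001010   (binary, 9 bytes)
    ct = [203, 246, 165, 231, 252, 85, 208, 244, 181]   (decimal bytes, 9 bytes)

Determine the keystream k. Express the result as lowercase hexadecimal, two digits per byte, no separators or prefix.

Since ct = plaintext ⊕ k, XORing both sides with plaintext gives k = plaintext ⊕ ct.
d6 ^ cb = 1d
0e ^ f6 = f8
fe ^ a5 = 5b
e5 ^ e7 = 02
72 ^ fc = 8e
54 ^ 55 = 01
24 ^ d0 = f4
04 ^ f4 = f0
4a ^ b5 = ff

1df85b028e01f4f0ff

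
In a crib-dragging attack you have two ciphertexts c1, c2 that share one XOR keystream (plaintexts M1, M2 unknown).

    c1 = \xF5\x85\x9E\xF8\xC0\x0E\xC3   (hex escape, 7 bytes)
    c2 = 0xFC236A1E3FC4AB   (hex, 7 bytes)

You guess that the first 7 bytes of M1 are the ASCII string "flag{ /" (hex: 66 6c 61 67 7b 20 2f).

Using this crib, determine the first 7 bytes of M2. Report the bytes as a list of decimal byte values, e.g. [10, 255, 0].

[111, 202, 149, 129, 132, 234, 71]

First, c1 ⊕ c2 = (M1 ⊕ K) ⊕ (M2 ⊕ K) = M1 ⊕ M2, so the key drops out. Then M2 = (M1 ⊕ M2) ⊕ M1 over the first 7 bytes.
byte 0: (f5 ^ fc) ^ 66 = 09 ^ 66 = 6f
byte 1: (85 ^ 23) ^ 6c = a6 ^ 6c = ca
byte 2: (9e ^ 6a) ^ 61 = f4 ^ 61 = 95
byte 3: (f8 ^ 1e) ^ 67 = e6 ^ 67 = 81
byte 4: (c0 ^ 3f) ^ 7b = ff ^ 7b = 84
byte 5: (0e ^ c4) ^ 20 = ca ^ 20 = ea
byte 6: (c3 ^ ab) ^ 2f = 68 ^ 2f = 47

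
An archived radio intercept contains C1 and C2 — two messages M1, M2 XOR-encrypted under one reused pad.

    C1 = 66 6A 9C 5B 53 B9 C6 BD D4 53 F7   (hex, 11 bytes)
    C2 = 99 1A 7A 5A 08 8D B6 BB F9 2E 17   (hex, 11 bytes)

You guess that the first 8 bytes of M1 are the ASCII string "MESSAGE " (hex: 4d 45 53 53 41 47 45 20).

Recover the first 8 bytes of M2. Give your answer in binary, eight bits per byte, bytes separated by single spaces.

First, C1 ⊕ C2 = (M1 ⊕ K) ⊕ (M2 ⊕ K) = M1 ⊕ M2, so the key drops out. Then M2 = (M1 ⊕ M2) ⊕ M1 over the first 8 bytes.
byte 0: (66 xor 99) xor 4d = ff xor 4d = b2
byte 1: (6a xor 1a) xor 45 = 70 xor 45 = 35
byte 2: (9c xor 7a) xor 53 = e6 xor 53 = b5
byte 3: (5b xor 5a) xor 53 = 01 xor 53 = 52
byte 4: (53 xor 08) xor 41 = 5b xor 41 = 1a
byte 5: (b9 xor 8d) xor 47 = 34 xor 47 = 73
byte 6: (c6 xor b6) xor 45 = 70 xor 45 = 35
byte 7: (bd xor bb) xor 20 = 06 xor 20 = 26

10110010 00110101 10110101 01010010 00011010 01110011 00110101 00100110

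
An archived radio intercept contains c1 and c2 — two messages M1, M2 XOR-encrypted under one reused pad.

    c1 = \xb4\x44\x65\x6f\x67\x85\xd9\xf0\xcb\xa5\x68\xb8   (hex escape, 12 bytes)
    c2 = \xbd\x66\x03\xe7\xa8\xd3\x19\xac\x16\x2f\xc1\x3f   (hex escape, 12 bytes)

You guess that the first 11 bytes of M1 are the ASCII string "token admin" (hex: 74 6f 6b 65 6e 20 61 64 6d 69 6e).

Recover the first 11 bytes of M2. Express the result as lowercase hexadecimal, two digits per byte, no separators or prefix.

7d4d0deda176a138b0e3c7

First, c1 ⊕ c2 = (M1 ⊕ K) ⊕ (M2 ⊕ K) = M1 ⊕ M2, so the key drops out. Then M2 = (M1 ⊕ M2) ⊕ M1 over the first 11 bytes.
byte 0: (b4 ⊕ bd) ⊕ 74 = 09 ⊕ 74 = 7d
byte 1: (44 ⊕ 66) ⊕ 6f = 22 ⊕ 6f = 4d
byte 2: (65 ⊕ 03) ⊕ 6b = 66 ⊕ 6b = 0d
byte 3: (6f ⊕ e7) ⊕ 65 = 88 ⊕ 65 = ed
byte 4: (67 ⊕ a8) ⊕ 6e = cf ⊕ 6e = a1
byte 5: (85 ⊕ d3) ⊕ 20 = 56 ⊕ 20 = 76
byte 6: (d9 ⊕ 19) ⊕ 61 = c0 ⊕ 61 = a1
byte 7: (f0 ⊕ ac) ⊕ 64 = 5c ⊕ 64 = 38
byte 8: (cb ⊕ 16) ⊕ 6d = dd ⊕ 6d = b0
byte 9: (a5 ⊕ 2f) ⊕ 69 = 8a ⊕ 69 = e3
byte 10: (68 ⊕ c1) ⊕ 6e = a9 ⊕ 6e = c7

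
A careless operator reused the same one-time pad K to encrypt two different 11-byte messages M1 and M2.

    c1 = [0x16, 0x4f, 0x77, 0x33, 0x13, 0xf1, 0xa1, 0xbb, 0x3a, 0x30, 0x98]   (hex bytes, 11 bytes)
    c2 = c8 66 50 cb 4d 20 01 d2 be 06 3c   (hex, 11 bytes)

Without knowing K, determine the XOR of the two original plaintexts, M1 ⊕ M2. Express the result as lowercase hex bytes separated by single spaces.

c1 ⊕ c2 = (M1 ⊕ K) ⊕ (M2 ⊕ K) = M1 ⊕ M2 — the shared key cancels under XOR.
00010110 XOR 11001000 = 11011110
01001111 XOR 01100110 = 00101001
01110111 XOR 01010000 = 00100111
00110011 XOR 11001011 = 11111000
00010011 XOR 01001101 = 01011110
11110001 XOR 00100000 = 11010001
10100001 XOR 00000001 = 10100000
10111011 XOR 11010010 = 01101001
00111010 XOR 10111110 = 10000100
00110000 XOR 00000110 = 00110110
10011000 XOR 00111100 = 10100100

de 29 27 f8 5e d1 a0 69 84 36 a4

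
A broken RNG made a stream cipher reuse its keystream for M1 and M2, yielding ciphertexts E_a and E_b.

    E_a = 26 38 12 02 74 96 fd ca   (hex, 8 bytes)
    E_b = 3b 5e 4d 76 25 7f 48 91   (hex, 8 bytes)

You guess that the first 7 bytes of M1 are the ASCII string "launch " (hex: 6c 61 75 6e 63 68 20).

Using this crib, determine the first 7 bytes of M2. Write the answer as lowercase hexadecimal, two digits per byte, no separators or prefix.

71072a1a328195

First, E_a ⊕ E_b = (M1 ⊕ K) ⊕ (M2 ⊕ K) = M1 ⊕ M2, so the key drops out. Then M2 = (M1 ⊕ M2) ⊕ M1 over the first 7 bytes.
byte 0: (26 xor 3b) xor 6c = 1d xor 6c = 71
byte 1: (38 xor 5e) xor 61 = 66 xor 61 = 07
byte 2: (12 xor 4d) xor 75 = 5f xor 75 = 2a
byte 3: (02 xor 76) xor 6e = 74 xor 6e = 1a
byte 4: (74 xor 25) xor 63 = 51 xor 63 = 32
byte 5: (96 xor 7f) xor 68 = e9 xor 68 = 81
byte 6: (fd xor 48) xor 20 = b5 xor 20 = 95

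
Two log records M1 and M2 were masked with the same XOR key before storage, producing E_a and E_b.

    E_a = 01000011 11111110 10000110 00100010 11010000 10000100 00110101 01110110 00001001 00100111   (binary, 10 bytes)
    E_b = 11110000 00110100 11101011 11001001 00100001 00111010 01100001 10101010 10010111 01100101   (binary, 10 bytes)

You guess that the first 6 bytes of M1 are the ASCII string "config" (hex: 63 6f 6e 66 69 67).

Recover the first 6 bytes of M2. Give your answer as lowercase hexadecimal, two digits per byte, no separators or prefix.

First, E_a ⊕ E_b = (M1 ⊕ K) ⊕ (M2 ⊕ K) = M1 ⊕ M2, so the key drops out. Then M2 = (M1 ⊕ M2) ⊕ M1 over the first 6 bytes.
byte 0: (43 xor f0) xor 63 = b3 xor 63 = d0
byte 1: (fe xor 34) xor 6f = ca xor 6f = a5
byte 2: (86 xor eb) xor 6e = 6d xor 6e = 03
byte 3: (22 xor c9) xor 66 = eb xor 66 = 8d
byte 4: (d0 xor 21) xor 69 = f1 xor 69 = 98
byte 5: (84 xor 3a) xor 67 = be xor 67 = d9

d0a5038d98d9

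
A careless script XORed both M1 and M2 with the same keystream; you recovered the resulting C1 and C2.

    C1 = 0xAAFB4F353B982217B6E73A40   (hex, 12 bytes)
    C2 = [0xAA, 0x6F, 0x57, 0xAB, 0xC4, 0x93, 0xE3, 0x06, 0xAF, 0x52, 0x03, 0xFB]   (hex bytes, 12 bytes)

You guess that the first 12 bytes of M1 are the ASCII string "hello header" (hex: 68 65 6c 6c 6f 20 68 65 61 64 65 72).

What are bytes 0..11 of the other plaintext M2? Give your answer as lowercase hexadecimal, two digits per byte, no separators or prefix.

68f174f2902ba97478d15cc9

First, C1 ⊕ C2 = (M1 ⊕ K) ⊕ (M2 ⊕ K) = M1 ⊕ M2, so the key drops out. Then M2 = (M1 ⊕ M2) ⊕ M1 over the first 12 bytes.
byte 0: (aa XOR aa) XOR 68 = 00 XOR 68 = 68
byte 1: (fb XOR 6f) XOR 65 = 94 XOR 65 = f1
byte 2: (4f XOR 57) XOR 6c = 18 XOR 6c = 74
byte 3: (35 XOR ab) XOR 6c = 9e XOR 6c = f2
byte 4: (3b XOR c4) XOR 6f = ff XOR 6f = 90
byte 5: (98 XOR 93) XOR 20 = 0b XOR 20 = 2b
byte 6: (22 XOR e3) XOR 68 = c1 XOR 68 = a9
byte 7: (17 XOR 06) XOR 65 = 11 XOR 65 = 74
byte 8: (b6 XOR af) XOR 61 = 19 XOR 61 = 78
byte 9: (e7 XOR 52) XOR 64 = b5 XOR 64 = d1
byte 10: (3a XOR 03) XOR 65 = 39 XOR 65 = 5c
byte 11: (40 XOR fb) XOR 72 = bb XOR 72 = c9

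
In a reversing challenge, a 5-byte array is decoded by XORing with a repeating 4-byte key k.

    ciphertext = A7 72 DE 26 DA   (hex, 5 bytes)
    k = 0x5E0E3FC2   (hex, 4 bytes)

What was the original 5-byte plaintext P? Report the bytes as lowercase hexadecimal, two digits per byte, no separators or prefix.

The 4-byte key repeats, so the effective keystream is 5e 0e 3f c2 5e.
byte 0: a7 ⊕ 5e = f9
byte 1: 72 ⊕ 0e = 7c
byte 2: de ⊕ 3f = e1
byte 3: 26 ⊕ c2 = e4
byte 4: da ⊕ 5e = 84

f97ce1e484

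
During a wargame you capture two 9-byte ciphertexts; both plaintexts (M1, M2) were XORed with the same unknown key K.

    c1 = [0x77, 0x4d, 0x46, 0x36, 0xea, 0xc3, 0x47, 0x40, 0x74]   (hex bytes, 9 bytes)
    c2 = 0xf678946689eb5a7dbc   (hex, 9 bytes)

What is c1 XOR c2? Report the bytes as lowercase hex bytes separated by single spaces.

81 35 d2 50 63 28 1d 3d c8

c1 ⊕ c2 = (M1 ⊕ K) ⊕ (M2 ⊕ K) = M1 ⊕ M2 — the shared key cancels under XOR.
77 ⊕ f6 = 81
4d ⊕ 78 = 35
46 ⊕ 94 = d2
36 ⊕ 66 = 50
ea ⊕ 89 = 63
c3 ⊕ eb = 28
47 ⊕ 5a = 1d
40 ⊕ 7d = 3d
74 ⊕ bc = c8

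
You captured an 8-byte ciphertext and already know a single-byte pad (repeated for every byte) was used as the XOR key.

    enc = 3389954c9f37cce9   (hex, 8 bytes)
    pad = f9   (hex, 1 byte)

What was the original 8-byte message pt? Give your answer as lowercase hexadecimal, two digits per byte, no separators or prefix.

The 1-byte key repeats, so the effective keystream is f9 f9 f9 f9 f9 f9 f9 f9.
byte 0: 33 ⊕ f9 = ca
byte 1: 89 ⊕ f9 = 70
byte 2: 95 ⊕ f9 = 6c
byte 3: 4c ⊕ f9 = b5
byte 4: 9f ⊕ f9 = 66
byte 5: 37 ⊕ f9 = ce
byte 6: cc ⊕ f9 = 35
byte 7: e9 ⊕ f9 = 10

ca706cb566ce3510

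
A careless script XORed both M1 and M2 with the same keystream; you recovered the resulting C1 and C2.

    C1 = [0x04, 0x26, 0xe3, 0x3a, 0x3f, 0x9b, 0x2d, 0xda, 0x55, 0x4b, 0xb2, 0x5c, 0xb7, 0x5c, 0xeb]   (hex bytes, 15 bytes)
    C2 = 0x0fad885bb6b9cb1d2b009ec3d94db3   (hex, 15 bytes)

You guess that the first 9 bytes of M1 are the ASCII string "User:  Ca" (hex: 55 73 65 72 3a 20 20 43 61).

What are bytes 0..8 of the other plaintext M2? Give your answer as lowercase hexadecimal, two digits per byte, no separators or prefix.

First, C1 ⊕ C2 = (M1 ⊕ K) ⊕ (M2 ⊕ K) = M1 ⊕ M2, so the key drops out. Then M2 = (M1 ⊕ M2) ⊕ M1 over the first 9 bytes.
byte 0: (04 xor 0f) xor 55 = 0b xor 55 = 5e
byte 1: (26 xor ad) xor 73 = 8b xor 73 = f8
byte 2: (e3 xor 88) xor 65 = 6b xor 65 = 0e
byte 3: (3a xor 5b) xor 72 = 61 xor 72 = 13
byte 4: (3f xor b6) xor 3a = 89 xor 3a = b3
byte 5: (9b xor b9) xor 20 = 22 xor 20 = 02
byte 6: (2d xor cb) xor 20 = e6 xor 20 = c6
byte 7: (da xor 1d) xor 43 = c7 xor 43 = 84
byte 8: (55 xor 2b) xor 61 = 7e xor 61 = 1f

5ef80e13b302c6841f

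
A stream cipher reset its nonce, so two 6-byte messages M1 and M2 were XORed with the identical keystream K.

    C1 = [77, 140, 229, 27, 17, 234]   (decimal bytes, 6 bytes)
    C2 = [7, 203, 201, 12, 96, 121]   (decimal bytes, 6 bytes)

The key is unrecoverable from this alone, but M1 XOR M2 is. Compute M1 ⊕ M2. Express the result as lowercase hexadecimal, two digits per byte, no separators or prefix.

4a472c177193

C1 ⊕ C2 = (M1 ⊕ K) ⊕ (M2 ⊕ K) = M1 ⊕ M2 — the shared key cancels under XOR.
4d ⊕ 07 = 4a
8c ⊕ cb = 47
e5 ⊕ c9 = 2c
1b ⊕ 0c = 17
11 ⊕ 60 = 71
ea ⊕ 79 = 93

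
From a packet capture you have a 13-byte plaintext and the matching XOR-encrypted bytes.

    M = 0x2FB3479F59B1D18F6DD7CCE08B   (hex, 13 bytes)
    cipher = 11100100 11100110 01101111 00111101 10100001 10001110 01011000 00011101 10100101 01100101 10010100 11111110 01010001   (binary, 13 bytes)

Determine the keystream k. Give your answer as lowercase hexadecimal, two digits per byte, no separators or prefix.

cb5528a2f83f8992c8b2581eda

Since cipher = M ⊕ k, XORing both sides with M gives k = M ⊕ cipher.
 47 XOR 228 = 203
179 XOR 230 =  85
 71 XOR 111 =  40
159 XOR  61 = 162
 89 XOR 161 = 248
177 XOR 142 =  63
209 XOR  88 = 137
143 XOR  29 = 146
109 XOR 165 = 200
215 XOR 101 = 178
204 XOR 148 =  88
224 XOR 254 =  30
139 XOR  81 = 218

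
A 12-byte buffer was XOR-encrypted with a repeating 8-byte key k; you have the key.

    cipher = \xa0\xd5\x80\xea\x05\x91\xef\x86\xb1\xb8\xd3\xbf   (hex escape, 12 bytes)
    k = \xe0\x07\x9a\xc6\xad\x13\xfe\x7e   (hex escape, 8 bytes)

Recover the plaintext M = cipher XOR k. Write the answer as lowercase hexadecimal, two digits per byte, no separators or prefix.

The 8-byte key repeats, so the effective keystream is e0 07 9a c6 ad 13 fe 7e e0 07 9a c6.
byte 0: a0 ^ e0 = 40
byte 1: d5 ^ 07 = d2
byte 2: 80 ^ 9a = 1a
byte 3: ea ^ c6 = 2c
byte 4: 05 ^ ad = a8
byte 5: 91 ^ 13 = 82
byte 6: ef ^ fe = 11
byte 7: 86 ^ 7e = f8
byte 8: b1 ^ e0 = 51
byte 9: b8 ^ 07 = bf
byte 10: d3 ^ 9a = 49
byte 11: bf ^ c6 = 79

40d21a2ca88211f851bf4979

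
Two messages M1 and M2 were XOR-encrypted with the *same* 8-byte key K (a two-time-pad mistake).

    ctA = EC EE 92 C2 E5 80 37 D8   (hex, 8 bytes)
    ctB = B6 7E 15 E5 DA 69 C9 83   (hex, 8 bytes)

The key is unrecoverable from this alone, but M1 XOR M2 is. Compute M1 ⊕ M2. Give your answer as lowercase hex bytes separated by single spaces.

ctA ⊕ ctB = (M1 ⊕ K) ⊕ (M2 ⊕ K) = M1 ⊕ M2 — the shared key cancels under XOR.
236 ⊕ 182 =  90
238 ⊕ 126 = 144
146 ⊕  21 = 135
194 ⊕ 229 =  39
229 ⊕ 218 =  63
128 ⊕ 105 = 233
 55 ⊕ 201 = 254
216 ⊕ 131 =  91

5a 90 87 27 3f e9 fe 5b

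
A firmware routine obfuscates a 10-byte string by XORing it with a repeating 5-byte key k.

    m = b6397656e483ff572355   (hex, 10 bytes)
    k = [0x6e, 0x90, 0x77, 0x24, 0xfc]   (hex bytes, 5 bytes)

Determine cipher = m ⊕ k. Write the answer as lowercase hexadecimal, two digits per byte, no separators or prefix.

The 5-byte key repeats, so the effective keystream is 6e 90 77 24 fc 6e 90 77 24 fc.
byte 0: b6 ⊕ 6e = d8
byte 1: 39 ⊕ 90 = a9
byte 2: 76 ⊕ 77 = 01
byte 3: 56 ⊕ 24 = 72
byte 4: e4 ⊕ fc = 18
byte 5: 83 ⊕ 6e = ed
byte 6: ff ⊕ 90 = 6f
byte 7: 57 ⊕ 77 = 20
byte 8: 23 ⊕ 24 = 07
byte 9: 55 ⊕ fc = a9

d8a9017218ed6f2007a9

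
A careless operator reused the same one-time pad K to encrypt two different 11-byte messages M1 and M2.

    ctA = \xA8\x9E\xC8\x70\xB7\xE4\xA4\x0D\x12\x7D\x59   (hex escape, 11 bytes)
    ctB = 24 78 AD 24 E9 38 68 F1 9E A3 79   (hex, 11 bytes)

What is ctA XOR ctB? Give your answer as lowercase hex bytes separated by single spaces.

8c e6 65 54 5e dc cc fc 8c de 20

ctA ⊕ ctB = (M1 ⊕ K) ⊕ (M2 ⊕ K) = M1 ⊕ M2 — the shared key cancels under XOR.
168 ⊕  36 = 140
158 ⊕ 120 = 230
200 ⊕ 173 = 101
112 ⊕  36 =  84
183 ⊕ 233 =  94
228 ⊕  56 = 220
164 ⊕ 104 = 204
 13 ⊕ 241 = 252
 18 ⊕ 158 = 140
125 ⊕ 163 = 222
 89 ⊕ 121 =  32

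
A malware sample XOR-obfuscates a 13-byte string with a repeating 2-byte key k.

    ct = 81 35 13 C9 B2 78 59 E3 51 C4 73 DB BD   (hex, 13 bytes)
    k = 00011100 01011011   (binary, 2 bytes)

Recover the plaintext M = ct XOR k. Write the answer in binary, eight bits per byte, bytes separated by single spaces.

The 2-byte key repeats, so the effective keystream is 1c 5b 1c 5b 1c 5b 1c 5b 1c 5b 1c 5b 1c.
byte 0: 81 ⊕ 1c = 9d
byte 1: 35 ⊕ 5b = 6e
byte 2: 13 ⊕ 1c = 0f
byte 3: c9 ⊕ 5b = 92
byte 4: b2 ⊕ 1c = ae
byte 5: 78 ⊕ 5b = 23
byte 6: 59 ⊕ 1c = 45
byte 7: e3 ⊕ 5b = b8
byte 8: 51 ⊕ 1c = 4d
byte 9: c4 ⊕ 5b = 9f
byte 10: 73 ⊕ 1c = 6f
byte 11: db ⊕ 5b = 80
byte 12: bd ⊕ 1c = a1

10011101 01101110 00001111 10010010 10101110 00100011 01000101 10111000 01001101 10011111 01101111 10000000 10100001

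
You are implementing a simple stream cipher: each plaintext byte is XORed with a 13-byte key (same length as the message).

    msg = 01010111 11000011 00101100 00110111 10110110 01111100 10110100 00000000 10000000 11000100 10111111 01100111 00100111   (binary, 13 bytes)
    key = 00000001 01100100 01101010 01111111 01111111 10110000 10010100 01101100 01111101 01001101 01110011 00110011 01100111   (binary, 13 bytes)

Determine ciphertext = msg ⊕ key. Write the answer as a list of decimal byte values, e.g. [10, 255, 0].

[86, 167, 70, 72, 201, 204, 32, 108, 253, 137, 204, 84, 64]

57 ⊕ 01 = 56
c3 ⊕ 64 = a7
2c ⊕ 6a = 46
37 ⊕ 7f = 48
b6 ⊕ 7f = c9
7c ⊕ b0 = cc
b4 ⊕ 94 = 20
00 ⊕ 6c = 6c
80 ⊕ 7d = fd
c4 ⊕ 4d = 89
bf ⊕ 73 = cc
67 ⊕ 33 = 54
27 ⊕ 67 = 40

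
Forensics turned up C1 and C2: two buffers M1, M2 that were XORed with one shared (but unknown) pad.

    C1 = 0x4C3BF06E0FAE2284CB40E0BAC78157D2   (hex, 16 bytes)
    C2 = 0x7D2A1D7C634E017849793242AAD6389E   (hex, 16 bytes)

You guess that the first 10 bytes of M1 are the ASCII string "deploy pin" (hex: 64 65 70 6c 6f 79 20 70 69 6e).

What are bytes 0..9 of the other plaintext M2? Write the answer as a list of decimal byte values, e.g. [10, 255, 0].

First, C1 ⊕ C2 = (M1 ⊕ K) ⊕ (M2 ⊕ K) = M1 ⊕ M2, so the key drops out. Then M2 = (M1 ⊕ M2) ⊕ M1 over the first 10 bytes.
byte 0: (4c xor 7d) xor 64 = 31 xor 64 = 55
byte 1: (3b xor 2a) xor 65 = 11 xor 65 = 74
byte 2: (f0 xor 1d) xor 70 = ed xor 70 = 9d
byte 3: (6e xor 7c) xor 6c = 12 xor 6c = 7e
byte 4: (0f xor 63) xor 6f = 6c xor 6f = 03
byte 5: (ae xor 4e) xor 79 = e0 xor 79 = 99
byte 6: (22 xor 01) xor 20 = 23 xor 20 = 03
byte 7: (84 xor 78) xor 70 = fc xor 70 = 8c
byte 8: (cb xor 49) xor 69 = 82 xor 69 = eb
byte 9: (40 xor 79) xor 6e = 39 xor 6e = 57

[85, 116, 157, 126, 3, 153, 3, 140, 235, 87]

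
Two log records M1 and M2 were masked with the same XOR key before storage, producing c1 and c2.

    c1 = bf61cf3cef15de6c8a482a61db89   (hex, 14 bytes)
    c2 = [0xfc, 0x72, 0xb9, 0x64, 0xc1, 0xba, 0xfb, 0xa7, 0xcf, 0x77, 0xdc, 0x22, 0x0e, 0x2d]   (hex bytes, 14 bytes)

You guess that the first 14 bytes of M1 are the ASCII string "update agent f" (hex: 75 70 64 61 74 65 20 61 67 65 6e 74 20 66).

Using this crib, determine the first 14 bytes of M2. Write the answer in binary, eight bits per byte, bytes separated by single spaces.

First, c1 ⊕ c2 = (M1 ⊕ K) ⊕ (M2 ⊕ K) = M1 ⊕ M2, so the key drops out. Then M2 = (M1 ⊕ M2) ⊕ M1 over the first 14 bytes.
byte 0: (bf ^ fc) ^ 75 = 43 ^ 75 = 36
byte 1: (61 ^ 72) ^ 70 = 13 ^ 70 = 63
byte 2: (cf ^ b9) ^ 64 = 76 ^ 64 = 12
byte 3: (3c ^ 64) ^ 61 = 58 ^ 61 = 39
byte 4: (ef ^ c1) ^ 74 = 2e ^ 74 = 5a
byte 5: (15 ^ ba) ^ 65 = af ^ 65 = ca
byte 6: (de ^ fb) ^ 20 = 25 ^ 20 = 05
byte 7: (6c ^ a7) ^ 61 = cb ^ 61 = aa
byte 8: (8a ^ cf) ^ 67 = 45 ^ 67 = 22
byte 9: (48 ^ 77) ^ 65 = 3f ^ 65 = 5a
byte 10: (2a ^ dc) ^ 6e = f6 ^ 6e = 98
byte 11: (61 ^ 22) ^ 74 = 43 ^ 74 = 37
byte 12: (db ^ 0e) ^ 20 = d5 ^ 20 = f5
byte 13: (89 ^ 2d) ^ 66 = a4 ^ 66 = c2

00110110 01100011 00010010 00111001 01011010 11001010 00000101 10101010 00100010 01011010 10011000 00110111 11110101 11000010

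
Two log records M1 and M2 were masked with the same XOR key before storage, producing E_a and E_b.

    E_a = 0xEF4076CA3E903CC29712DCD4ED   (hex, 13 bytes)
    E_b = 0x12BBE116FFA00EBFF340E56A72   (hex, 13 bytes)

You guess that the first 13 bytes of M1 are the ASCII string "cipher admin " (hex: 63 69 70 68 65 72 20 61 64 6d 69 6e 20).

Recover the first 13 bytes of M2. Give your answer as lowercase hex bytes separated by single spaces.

9e 92 e7 b4 a4 42 12 1c 00 3f 50 d0 bf

First, E_a ⊕ E_b = (M1 ⊕ K) ⊕ (M2 ⊕ K) = M1 ⊕ M2, so the key drops out. Then M2 = (M1 ⊕ M2) ⊕ M1 over the first 13 bytes.
byte 0: (ef xor 12) xor 63 = fd xor 63 = 9e
byte 1: (40 xor bb) xor 69 = fb xor 69 = 92
byte 2: (76 xor e1) xor 70 = 97 xor 70 = e7
byte 3: (ca xor 16) xor 68 = dc xor 68 = b4
byte 4: (3e xor ff) xor 65 = c1 xor 65 = a4
byte 5: (90 xor a0) xor 72 = 30 xor 72 = 42
byte 6: (3c xor 0e) xor 20 = 32 xor 20 = 12
byte 7: (c2 xor bf) xor 61 = 7d xor 61 = 1c
byte 8: (97 xor f3) xor 64 = 64 xor 64 = 00
byte 9: (12 xor 40) xor 6d = 52 xor 6d = 3f
byte 10: (dc xor e5) xor 69 = 39 xor 69 = 50
byte 11: (d4 xor 6a) xor 6e = be xor 6e = d0
byte 12: (ed xor 72) xor 20 = 9f xor 20 = bf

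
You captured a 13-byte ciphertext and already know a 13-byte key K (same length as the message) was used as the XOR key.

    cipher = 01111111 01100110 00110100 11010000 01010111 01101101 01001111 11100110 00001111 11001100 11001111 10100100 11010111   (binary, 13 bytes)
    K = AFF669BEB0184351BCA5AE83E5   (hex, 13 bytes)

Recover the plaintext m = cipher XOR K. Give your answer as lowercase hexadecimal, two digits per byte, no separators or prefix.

01111111 xor 10101111 = 11010000
01100110 xor 11110110 = 10010000
00110100 xor 01101001 = 01011101
11010000 xor 10111110 = 01101110
01010111 xor 10110000 = 11100111
01101101 xor 00011000 = 01110101
01001111 xor 01000011 = 00001100
11100110 xor 01010001 = 10110111
00001111 xor 10111100 = 10110011
11001100 xor 10100101 = 01101001
11001111 xor 10101110 = 01100001
10100100 xor 10000011 = 00100111
11010111 xor 11100101 = 00110010

d0905d6ee7750cb7b369612732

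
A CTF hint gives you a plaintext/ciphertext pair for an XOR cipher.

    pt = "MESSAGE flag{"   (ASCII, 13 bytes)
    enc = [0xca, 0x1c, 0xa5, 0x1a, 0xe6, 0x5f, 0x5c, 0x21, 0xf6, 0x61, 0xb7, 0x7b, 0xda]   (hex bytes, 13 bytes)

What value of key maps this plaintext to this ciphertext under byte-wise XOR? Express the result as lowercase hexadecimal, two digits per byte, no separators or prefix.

Since enc = pt ⊕ key, XORing both sides with pt gives key = pt ⊕ enc.
 77 XOR 202 = 135
 69 XOR  28 =  89
 83 XOR 165 = 246
 83 XOR  26 =  73
 65 XOR 230 = 167
 71 XOR  95 =  24
 69 XOR  92 =  25
 32 XOR  33 =   1
102 XOR 246 = 144
108 XOR  97 =  13
 97 XOR 183 = 214
103 XOR 123 =  28
123 XOR 218 = 161

8759f649a7181901900dd61ca1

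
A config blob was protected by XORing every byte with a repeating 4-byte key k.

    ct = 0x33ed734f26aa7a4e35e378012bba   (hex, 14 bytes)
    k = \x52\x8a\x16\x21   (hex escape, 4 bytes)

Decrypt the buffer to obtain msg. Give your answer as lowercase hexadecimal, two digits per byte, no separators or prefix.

6167656e74206c6f67696e207930

The 4-byte key repeats, so the effective keystream is 52 8a 16 21 52 8a 16 21 52 8a 16 21 52 8a.
byte 0:  51 ^  82 =  97
byte 1: 237 ^ 138 = 103
byte 2: 115 ^  22 = 101
byte 3:  79 ^  33 = 110
byte 4:  38 ^  82 = 116
byte 5: 170 ^ 138 =  32
byte 6: 122 ^  22 = 108
byte 7:  78 ^  33 = 111
byte 8:  53 ^  82 = 103
byte 9: 227 ^ 138 = 105
byte 10: 120 ^  22 = 110
byte 11:   1 ^  33 =  32
byte 12:  43 ^  82 = 121
byte 13: 186 ^ 138 =  48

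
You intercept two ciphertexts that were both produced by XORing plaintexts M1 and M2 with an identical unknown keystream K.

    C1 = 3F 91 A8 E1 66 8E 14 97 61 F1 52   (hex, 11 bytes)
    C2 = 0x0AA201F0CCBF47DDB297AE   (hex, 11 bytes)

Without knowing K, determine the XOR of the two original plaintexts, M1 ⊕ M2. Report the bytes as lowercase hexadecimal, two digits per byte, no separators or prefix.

C1 ⊕ C2 = (M1 ⊕ K) ⊕ (M2 ⊕ K) = M1 ⊕ M2 — the shared key cancels under XOR.
3f ⊕ 0a = 35
91 ⊕ a2 = 33
a8 ⊕ 01 = a9
e1 ⊕ f0 = 11
66 ⊕ cc = aa
8e ⊕ bf = 31
14 ⊕ 47 = 53
97 ⊕ dd = 4a
61 ⊕ b2 = d3
f1 ⊕ 97 = 66
52 ⊕ ae = fc

3533a911aa31534ad366fc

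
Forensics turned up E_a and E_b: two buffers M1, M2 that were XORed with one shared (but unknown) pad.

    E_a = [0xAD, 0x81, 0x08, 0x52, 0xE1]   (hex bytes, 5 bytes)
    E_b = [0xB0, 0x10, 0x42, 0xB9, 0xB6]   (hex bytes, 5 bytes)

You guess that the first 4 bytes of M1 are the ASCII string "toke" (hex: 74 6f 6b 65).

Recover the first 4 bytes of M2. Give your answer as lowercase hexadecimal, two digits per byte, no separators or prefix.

First, E_a ⊕ E_b = (M1 ⊕ K) ⊕ (M2 ⊕ K) = M1 ⊕ M2, so the key drops out. Then M2 = (M1 ⊕ M2) ⊕ M1 over the first 4 bytes.
byte 0: (ad XOR b0) XOR 74 = 1d XOR 74 = 69
byte 1: (81 XOR 10) XOR 6f = 91 XOR 6f = fe
byte 2: (08 XOR 42) XOR 6b = 4a XOR 6b = 21
byte 3: (52 XOR b9) XOR 65 = eb XOR 65 = 8e

69fe218e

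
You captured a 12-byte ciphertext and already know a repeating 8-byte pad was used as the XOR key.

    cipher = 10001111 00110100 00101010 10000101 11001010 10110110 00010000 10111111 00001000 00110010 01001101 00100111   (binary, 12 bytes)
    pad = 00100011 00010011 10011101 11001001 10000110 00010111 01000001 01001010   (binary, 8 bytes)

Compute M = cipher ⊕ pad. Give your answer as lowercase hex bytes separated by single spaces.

The 8-byte key repeats, so the effective keystream is 23 13 9d c9 86 17 41 4a 23 13 9d c9.
byte 0: 8f XOR 23 = ac
byte 1: 34 XOR 13 = 27
byte 2: 2a XOR 9d = b7
byte 3: 85 XOR c9 = 4c
byte 4: ca XOR 86 = 4c
byte 5: b6 XOR 17 = a1
byte 6: 10 XOR 41 = 51
byte 7: bf XOR 4a = f5
byte 8: 08 XOR 23 = 2b
byte 9: 32 XOR 13 = 21
byte 10: 4d XOR 9d = d0
byte 11: 27 XOR c9 = ee

ac 27 b7 4c 4c a1 51 f5 2b 21 d0 ee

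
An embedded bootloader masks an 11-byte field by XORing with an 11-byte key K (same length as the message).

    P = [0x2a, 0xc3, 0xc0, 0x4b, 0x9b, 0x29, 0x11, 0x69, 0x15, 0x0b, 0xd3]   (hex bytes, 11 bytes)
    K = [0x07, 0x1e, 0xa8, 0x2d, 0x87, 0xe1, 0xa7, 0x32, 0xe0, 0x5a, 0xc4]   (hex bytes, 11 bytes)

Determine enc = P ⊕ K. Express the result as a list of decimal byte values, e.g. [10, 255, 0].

XOR is its own inverse, so applying the key byte-wise gives the result directly.
byte 0: 2a ⊕ 07 = 2d
byte 1: c3 ⊕ 1e = dd
byte 2: c0 ⊕ a8 = 68
byte 3: 4b ⊕ 2d = 66
byte 4: 9b ⊕ 87 = 1c
byte 5: 29 ⊕ e1 = c8
byte 6: 11 ⊕ a7 = b6
byte 7: 69 ⊕ 32 = 5b
byte 8: 15 ⊕ e0 = f5
byte 9: 0b ⊕ 5a = 51
byte 10: d3 ⊕ c4 = 17

[45, 221, 104, 102, 28, 200, 182, 91, 245, 81, 23]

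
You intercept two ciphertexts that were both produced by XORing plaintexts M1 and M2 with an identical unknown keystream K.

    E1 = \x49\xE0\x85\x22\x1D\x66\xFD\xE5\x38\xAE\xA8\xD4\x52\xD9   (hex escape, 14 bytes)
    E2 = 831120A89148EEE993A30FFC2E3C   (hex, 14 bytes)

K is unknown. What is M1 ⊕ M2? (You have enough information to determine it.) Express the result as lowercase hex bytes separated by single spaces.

ca f1 a5 8a 8c 2e 13 0c ab 0d a7 28 7c e5

E1 ⊕ E2 = (M1 ⊕ K) ⊕ (M2 ⊕ K) = M1 ⊕ M2 — the shared key cancels under XOR.
byte 0: 01001001 ^ 10000011 = 11001010
byte 1: 11100000 ^ 00010001 = 11110001
byte 2: 10000101 ^ 00100000 = 10100101
byte 3: 00100010 ^ 10101000 = 10001010
byte 4: 00011101 ^ 10010001 = 10001100
byte 5: 01100110 ^ 01001000 = 00101110
byte 6: 11111101 ^ 11101110 = 00010011
byte 7: 11100101 ^ 11101001 = 00001100
byte 8: 00111000 ^ 10010011 = 10101011
byte 9: 10101110 ^ 10100011 = 00001101
byte 10: 10101000 ^ 00001111 = 10100111
byte 11: 11010100 ^ 11111100 = 00101000
byte 12: 01010010 ^ 00101110 = 01111100
byte 13: 11011001 ^ 00111100 = 11100101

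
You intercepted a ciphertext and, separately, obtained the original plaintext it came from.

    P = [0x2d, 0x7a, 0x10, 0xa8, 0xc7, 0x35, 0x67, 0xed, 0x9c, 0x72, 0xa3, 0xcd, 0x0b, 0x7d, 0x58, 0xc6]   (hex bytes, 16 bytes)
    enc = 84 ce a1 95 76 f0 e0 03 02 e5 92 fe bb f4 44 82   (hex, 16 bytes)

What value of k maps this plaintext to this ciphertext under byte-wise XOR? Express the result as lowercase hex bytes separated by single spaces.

Since enc = P ⊕ k, XORing both sides with P gives k = P ⊕ enc.
byte 0:  45 XOR 132 = 169
byte 1: 122 XOR 206 = 180
byte 2:  16 XOR 161 = 177
byte 3: 168 XOR 149 =  61
byte 4: 199 XOR 118 = 177
byte 5:  53 XOR 240 = 197
byte 6: 103 XOR 224 = 135
byte 7: 237 XOR   3 = 238
byte 8: 156 XOR   2 = 158
byte 9: 114 XOR 229 = 151
byte 10: 163 XOR 146 =  49
byte 11: 205 XOR 254 =  51
byte 12:  11 XOR 187 = 176
byte 13: 125 XOR 244 = 137
byte 14:  88 XOR  68 =  28
byte 15: 198 XOR 130 =  68

a9 b4 b1 3d b1 c5 87 ee 9e 97 31 33 b0 89 1c 44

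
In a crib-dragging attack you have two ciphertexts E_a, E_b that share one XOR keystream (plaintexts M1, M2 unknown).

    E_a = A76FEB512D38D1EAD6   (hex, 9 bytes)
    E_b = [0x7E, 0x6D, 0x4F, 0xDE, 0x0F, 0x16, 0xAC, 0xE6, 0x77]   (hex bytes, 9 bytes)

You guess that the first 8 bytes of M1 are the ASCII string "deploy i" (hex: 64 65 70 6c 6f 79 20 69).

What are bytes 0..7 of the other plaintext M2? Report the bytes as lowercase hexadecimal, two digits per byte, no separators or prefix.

bd67d4e34d575d65

First, E_a ⊕ E_b = (M1 ⊕ K) ⊕ (M2 ⊕ K) = M1 ⊕ M2, so the key drops out. Then M2 = (M1 ⊕ M2) ⊕ M1 over the first 8 bytes.
byte 0: (a7 ^ 7e) ^ 64 = d9 ^ 64 = bd
byte 1: (6f ^ 6d) ^ 65 = 02 ^ 65 = 67
byte 2: (eb ^ 4f) ^ 70 = a4 ^ 70 = d4
byte 3: (51 ^ de) ^ 6c = 8f ^ 6c = e3
byte 4: (2d ^ 0f) ^ 6f = 22 ^ 6f = 4d
byte 5: (38 ^ 16) ^ 79 = 2e ^ 79 = 57
byte 6: (d1 ^ ac) ^ 20 = 7d ^ 20 = 5d
byte 7: (ea ^ e6) ^ 69 = 0c ^ 69 = 65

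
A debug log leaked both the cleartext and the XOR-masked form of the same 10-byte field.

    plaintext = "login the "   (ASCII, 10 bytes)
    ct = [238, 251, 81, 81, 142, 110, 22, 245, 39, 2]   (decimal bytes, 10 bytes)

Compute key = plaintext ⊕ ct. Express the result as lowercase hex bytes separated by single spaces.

Since ct = plaintext ⊕ key, XORing both sides with plaintext gives key = plaintext ⊕ ct.
01101100 xor 11101110 = 10000010
01101111 xor 11111011 = 10010100
01100111 xor 01010001 = 00110110
01101001 xor 01010001 = 00111000
01101110 xor 10001110 = 11100000
00100000 xor 01101110 = 01001110
01110100 xor 00010110 = 01100010
01101000 xor 11110101 = 10011101
01100101 xor 00100111 = 01000010
00100000 xor 00000010 = 00100010

82 94 36 38 e0 4e 62 9d 42 22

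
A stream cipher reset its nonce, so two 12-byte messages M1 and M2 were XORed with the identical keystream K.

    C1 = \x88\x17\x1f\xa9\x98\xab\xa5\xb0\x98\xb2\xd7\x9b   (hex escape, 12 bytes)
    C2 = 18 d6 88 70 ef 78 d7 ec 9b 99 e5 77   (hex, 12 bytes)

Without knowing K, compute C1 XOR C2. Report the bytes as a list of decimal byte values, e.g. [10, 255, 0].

C1 ⊕ C2 = (M1 ⊕ K) ⊕ (M2 ⊕ K) = M1 ⊕ M2 — the shared key cancels under XOR.
88 ^ 18 = 90
17 ^ d6 = c1
1f ^ 88 = 97
a9 ^ 70 = d9
98 ^ ef = 77
ab ^ 78 = d3
a5 ^ d7 = 72
b0 ^ ec = 5c
98 ^ 9b = 03
b2 ^ 99 = 2b
d7 ^ e5 = 32
9b ^ 77 = ec

[144, 193, 151, 217, 119, 211, 114, 92, 3, 43, 50, 236]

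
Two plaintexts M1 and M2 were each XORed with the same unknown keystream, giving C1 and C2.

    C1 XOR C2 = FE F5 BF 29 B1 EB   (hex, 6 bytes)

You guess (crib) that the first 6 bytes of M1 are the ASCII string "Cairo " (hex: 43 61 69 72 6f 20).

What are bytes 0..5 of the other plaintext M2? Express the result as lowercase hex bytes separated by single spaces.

Since C1 ⊕ C2 = M1 ⊕ M2, XORing with the guessed M1 bytes yields the corresponding M2 bytes: M2 = (C1 ⊕ C2) ⊕ M1.
fe XOR 43 = bd
f5 XOR 61 = 94
bf XOR 69 = d6
29 XOR 72 = 5b
b1 XOR 6f = de
eb XOR 20 = cb

bd 94 d6 5b de cb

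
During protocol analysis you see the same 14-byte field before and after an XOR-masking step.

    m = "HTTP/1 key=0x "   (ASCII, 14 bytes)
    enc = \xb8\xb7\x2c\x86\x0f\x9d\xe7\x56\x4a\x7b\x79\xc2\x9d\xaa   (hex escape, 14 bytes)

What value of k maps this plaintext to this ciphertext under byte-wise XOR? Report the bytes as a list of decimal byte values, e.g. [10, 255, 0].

[240, 227, 120, 214, 32, 172, 199, 61, 47, 2, 68, 242, 229, 138]

Since enc = m ⊕ k, XORing both sides with m gives k = m ⊕ enc.
byte 0: 48 XOR b8 = f0
byte 1: 54 XOR b7 = e3
byte 2: 54 XOR 2c = 78
byte 3: 50 XOR 86 = d6
byte 4: 2f XOR 0f = 20
byte 5: 31 XOR 9d = ac
byte 6: 20 XOR e7 = c7
byte 7: 6b XOR 56 = 3d
byte 8: 65 XOR 4a = 2f
byte 9: 79 XOR 7b = 02
byte 10: 3d XOR 79 = 44
byte 11: 30 XOR c2 = f2
byte 12: 78 XOR 9d = e5
byte 13: 20 XOR aa = 8a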